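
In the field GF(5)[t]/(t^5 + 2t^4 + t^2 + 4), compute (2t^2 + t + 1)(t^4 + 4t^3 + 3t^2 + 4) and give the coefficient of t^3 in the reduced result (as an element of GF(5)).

0

Multiply in GF(5)[t]: (2t^2 + t + 1)·(t^4 + 4t^3 + 3t^2 + 4) = 2t^6 + 4t^5 + t^4 + 2t^3 + t^2 + 4t + 4.
Reduce using t^5 ≡ 3t^4 + 4t^2 + 1 (mod t^5 + 2t^4 + t^2 + 4).
Reduced: t^4 + t^2 + t + 4.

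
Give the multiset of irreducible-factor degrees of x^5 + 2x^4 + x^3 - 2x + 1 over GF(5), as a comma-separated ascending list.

Write f(x) = x^5 + 2x^4 + x^3 - 2x + 1.
Roots in GF(5): f(0) = 1; f(1) = 3; f(2) = 4; f(3) = 2; f(4) = 3.
Complete factorization: f(x) = (x^5 + 2x^4 + x^3 - 2x + 1).
Factor degrees with multiplicity: 5 = 5.

5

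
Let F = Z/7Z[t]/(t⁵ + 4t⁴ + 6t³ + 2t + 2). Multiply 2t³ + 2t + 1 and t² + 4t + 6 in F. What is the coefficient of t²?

2

Multiply in Z/7Z[t]: (2t³ + 2t + 1)·(t² + 4t + 6) = 2t⁵ + t⁴ + 2t² + 2t + 6.
Reduce using t⁵ ≡ 3t⁴ + t³ + 5t + 5 (mod t⁵ + 4t⁴ + 6t³ + 2t + 2).
Reduced: 2t³ + 2t² + 5t + 2.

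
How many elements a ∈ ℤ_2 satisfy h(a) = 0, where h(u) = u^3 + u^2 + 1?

Evaluate at each of the 2 elements of ℤ_2:
h(0) = 1; h(1) = 1.
No element is a root.

0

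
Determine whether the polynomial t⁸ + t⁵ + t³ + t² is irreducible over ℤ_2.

Write m(t) = t⁸ + t⁵ + t³ + t².
Check for roots in ℤ_2: m(0) = 0 → root; m(1) = 0 → root.
m(0) = 0, so (t) divides m(t); m is reducible.

No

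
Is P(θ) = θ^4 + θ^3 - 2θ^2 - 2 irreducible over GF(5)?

Yes

Check for roots in GF(5): P(0) = 3; P(1) = 3; P(2) = 4; P(3) = 3; P(4) = 1.
No roots, so no linear factors.
Degree-2 irreducible divisors: test the 10 monic irreducibles of degree 2 over GF(5).
None of them divide P (all give nonzero remainder).
No irreducible factor of degree ≤ 2 exists, so P is irreducible over GF(5).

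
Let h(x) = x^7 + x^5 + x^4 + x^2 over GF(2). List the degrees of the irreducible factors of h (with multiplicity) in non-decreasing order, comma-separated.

1, 1, 1, 1, 1, 2

Roots in GF(2): h(0) = 0 → root; h(1) = 0 → root.
Linear factors from roots: (x), (x + 1).
Complete factorization: h(x) = (x)^2·(x + 1)^3·(x^2 + x + 1).
Factor degrees with multiplicity: 1 + 1 + 1 + 1 + 1 + 2 = 7.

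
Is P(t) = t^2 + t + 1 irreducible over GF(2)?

Yes

Check for roots in GF(2): P(0) = 1; P(1) = 1.
No roots. A degree-2 polynomial over a field with no linear factor is irreducible.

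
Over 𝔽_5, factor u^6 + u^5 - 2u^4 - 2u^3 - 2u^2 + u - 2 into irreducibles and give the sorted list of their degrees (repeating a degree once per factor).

Write h(u) = u^6 + u^5 - 2u^4 - 2u^3 - 2u^2 + u - 2.
Roots in 𝔽_5: h(0) = 3; h(1) = 0 → root; h(2) = 0 → root; h(3) = 4; h(4) = 0 → root.
Linear factors from roots: (u - 1), (u - 2), (u + 1).
Complete factorization: h(u) = (u + 1)·(u - 2)·(u - 1)·(u^3 - 2u^2 - 1).
Factor degrees with multiplicity: 1 + 1 + 1 + 3 = 6.

1, 1, 1, 3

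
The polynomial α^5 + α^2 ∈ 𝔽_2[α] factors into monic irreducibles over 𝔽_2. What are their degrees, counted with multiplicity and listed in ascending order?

Write h(α) = α^5 + α^2.
Roots in 𝔽_2: h(0) = 0 → root; h(1) = 0 → root.
Linear factors from roots: (α), (α + 1).
Complete factorization: h(α) = (α + 1)·(α)^2·(α^2 + α + 1).
Factor degrees with multiplicity: 1 + 1 + 1 + 2 = 5.

1, 1, 1, 2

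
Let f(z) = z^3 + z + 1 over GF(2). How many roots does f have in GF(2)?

0

Evaluate at each of the 2 elements of GF(2):
f(0) = 1; f(1) = 1.
No element is a root.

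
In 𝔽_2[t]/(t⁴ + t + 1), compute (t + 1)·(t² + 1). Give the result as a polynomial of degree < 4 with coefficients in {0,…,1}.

t^3 + t^2 + t + 1

Multiply in 𝔽_2[t]: (t + 1)·(t² + 1) = t³ + t² + t + 1.
Reduced: t³ + t² + t + 1.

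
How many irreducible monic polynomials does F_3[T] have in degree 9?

2184

x^(3^9) − x is the product of all monic irreducibles of degree dividing 9; Möbius inversion gives N = (1/9) Σ μ(9/d)·3^d.
Divisors of 9: 1, 3, 9; μ(9/d) for each: 0, -1, 1.
Σ = − 3^3 + 3^9 = 19656.
N = 19656/9 = 2184.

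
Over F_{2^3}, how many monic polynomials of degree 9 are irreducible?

14913024

The number of monic irreducibles of degree 9 over GF(8) is (1/9)·Σ_{d∣9} μ(9/d) 8^d.
Divisors of 9: 1, 3, 9; μ(9/d) for each: 0, -1, 1.
Σ = − 8^3 + 8^9 = 134217216.
N = 134217216/9 = 14913024.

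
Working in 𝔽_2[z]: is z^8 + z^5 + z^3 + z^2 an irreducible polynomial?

Write h(z) = z^8 + z^5 + z^3 + z^2.
Check for roots in 𝔽_2: h(0) = 0 → root; h(1) = 0 → root.
h(0) = 0, so (z) divides h(z); h is reducible.

No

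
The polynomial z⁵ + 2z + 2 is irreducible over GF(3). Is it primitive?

Write f(z) = z⁵ + 2z + 2.
|GF(3^5)^×| = 3^5 − 1 = 242. Prime factorization: 242 = 2·11^2.
f is primitive ⇔ z has order 242 in GF(3)[z]/(f), i.e. z^(242/q) ≠ 1 for each prime q | 242.
z^(121) mod f = 1
z^(22) mod f = z³ + 2z² + 2z + 1.
Since z^(121) = 1, the order of z divides 121 < 242; not primitive.

No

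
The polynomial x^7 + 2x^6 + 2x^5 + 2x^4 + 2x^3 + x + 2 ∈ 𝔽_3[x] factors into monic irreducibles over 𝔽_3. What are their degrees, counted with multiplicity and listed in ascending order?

1, 1, 2, 3

Write f(x) = x^7 + 2x^6 + 2x^5 + 2x^4 + 2x^3 + x + 2.
Roots in 𝔽_3: f(0) = 2; f(1) = 0 → root; f(2) = 0 → root.
Linear factors from roots: (x + 2), (x + 1).
Complete factorization: f(x) = (x + 1)·(x + 2)·(x^2 + x + 2)·(x^3 + x^2 + 2).
Factor degrees with multiplicity: 1 + 1 + 2 + 3 = 7.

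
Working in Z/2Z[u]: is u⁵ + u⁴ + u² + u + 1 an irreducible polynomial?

Write m(u) = u⁵ + u⁴ + u² + u + 1.
Check for roots in Z/2Z: m(0) = 1; m(1) = 1.
No roots, so no linear factors.
Monic irreducibles of degree 2 over GF(2): u² + u + 1.
None of them divide m (all give nonzero remainder).
No irreducible factor of degree ≤ 2 exists, so m is irreducible over GF(2).

Yes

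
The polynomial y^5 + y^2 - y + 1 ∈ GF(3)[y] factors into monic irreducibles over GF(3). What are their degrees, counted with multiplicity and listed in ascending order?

Write f(y) = y^5 + y^2 - y + 1.
Roots in GF(3): f(0) = 1; f(1) = 2; f(2) = 2.
Complete factorization: f(y) = (y^2 + 1)·(y^3 - y + 1).
Factor degrees with multiplicity: 2 + 3 = 5.

2, 3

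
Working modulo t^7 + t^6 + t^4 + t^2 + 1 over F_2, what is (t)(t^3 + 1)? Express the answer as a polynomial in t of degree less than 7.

t^4 + t

Multiply in F_2[t]: (t)·(t^3 + 1) = t^4 + t.
Reduced: t^4 + t.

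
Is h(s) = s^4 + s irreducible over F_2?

No

Check for roots in F_2: h(0) = 0 → root; h(1) = 0 → root.
h(0) = 0, so (s) divides h(s); h is reducible.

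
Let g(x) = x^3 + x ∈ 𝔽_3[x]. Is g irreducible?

Check for roots in 𝔽_3: g(0) = 0 → root; g(1) = 2; g(2) = 1.
g(0) = 0, so (x) divides g(x); g is reducible.

No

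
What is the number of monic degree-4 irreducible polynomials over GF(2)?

3

x^(2^4) − x is the product of all monic irreducibles of degree dividing 4; Möbius inversion gives N = (1/4) Σ μ(4/d)·2^d.
Divisors of 4: 1, 2, 4; μ(4/d) for each: 0, -1, 1.
Σ = − 2^2 + 2^4 = 12.
N = 12/4 = 3.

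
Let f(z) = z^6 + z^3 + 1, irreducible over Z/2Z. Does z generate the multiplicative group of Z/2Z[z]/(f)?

|GF(2^6)^×| = 2^6 − 1 = 63. Prime factorization: 63 = 3^2·7.
f is primitive ⇔ z has order 63 in GF(2)[z]/(f), i.e. z^(63/q) ≠ 1 for each prime q | 63.
z^(21) mod f = z^3.
z^(9) mod f = 1
Since z^(9) = 1, the order of z divides 9 < 63; not primitive.

No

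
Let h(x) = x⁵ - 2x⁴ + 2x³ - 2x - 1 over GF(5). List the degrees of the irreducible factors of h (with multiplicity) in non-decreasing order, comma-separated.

2, 3

Roots in GF(5): h(0) = 4; h(1) = 3; h(2) = 1; h(3) = 3; h(4) = 1.
Complete factorization: h(x) = (x² + x + 1)·(x³ + 2x² - x - 1).
Factor degrees with multiplicity: 2 + 3 = 5.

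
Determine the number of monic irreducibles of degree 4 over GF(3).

Gauss's count: N_{3}(4) = (1/4) Σ_{d|4} μ(4/d)·3^d.
Divisors of 4: 1, 2, 4; μ(4/d) for each: 0, -1, 1.
Σ = − 3^2 + 3^4 = 72.
N = 72/4 = 18.

18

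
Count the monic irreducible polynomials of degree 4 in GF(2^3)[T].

x^(8^4) − x is the product of all monic irreducibles of degree dividing 4; Möbius inversion gives N = (1/4) Σ μ(4/d)·8^d.
Divisors of 4: 1, 2, 4; μ(4/d) for each: 0, -1, 1.
Σ = − 8^2 + 8^4 = 4032.
N = 4032/4 = 1008.

1008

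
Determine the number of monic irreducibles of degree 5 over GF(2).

6

Gauss's count: N_{2}(5) = (1/5) Σ_{d|5} μ(5/d)·2^d.
Divisors of 5: 1, 5; μ(5/d) for each: -1, 1.
Σ = − 2^1 + 2^5 = 30.
N = 30/5 = 6.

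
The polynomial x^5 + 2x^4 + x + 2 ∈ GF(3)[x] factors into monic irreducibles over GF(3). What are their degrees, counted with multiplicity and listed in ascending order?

Write g(x) = x^5 + 2x^4 + x + 2.
Roots in GF(3): g(0) = 2; g(1) = 0 → root; g(2) = 2.
Linear factors from roots: (x + 2).
Complete factorization: g(x) = (x + 2)·(x^2 + x + 2)·(x^2 + 2x + 2).
Factor degrees with multiplicity: 1 + 2 + 2 = 5.

1, 2, 2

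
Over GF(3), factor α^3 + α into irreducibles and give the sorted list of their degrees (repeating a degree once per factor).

1, 2

Write g(α) = α^3 + α.
Roots in GF(3): g(0) = 0 → root; g(1) = 2; g(2) = 1.
Linear factors from roots: (α).
Complete factorization: g(α) = (α)·(α^2 + 1).
Factor degrees with multiplicity: 1 + 2 = 3.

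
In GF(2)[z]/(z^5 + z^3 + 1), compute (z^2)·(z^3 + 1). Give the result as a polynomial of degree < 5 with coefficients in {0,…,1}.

Multiply in GF(2)[z]: (z^2)·(z^3 + 1) = z^5 + z^2.
Reduce using z^5 ≡ z^3 + 1 (mod z^5 + z^3 + 1).
Reduced: z^3 + z^2 + 1.

z^3 + z^2 + 1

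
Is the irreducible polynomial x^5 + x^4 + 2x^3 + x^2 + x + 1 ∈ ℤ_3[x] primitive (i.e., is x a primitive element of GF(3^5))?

Write f(x) = x^5 + x^4 + 2x^3 + x^2 + x + 1.
|GF(3^5)^×| = 3^5 − 1 = 242. Prime factorization: 242 = 2·11^2.
f is primitive ⇔ x has order 242 in GF(3)[x]/(f), i.e. x^(242/q) ≠ 1 for each prime q | 242.
x^(121) mod f = 2.
x^(22) mod f = x^4 + x^2 + x.
None equal 1, so x has full order 242; f is primitive.

Yes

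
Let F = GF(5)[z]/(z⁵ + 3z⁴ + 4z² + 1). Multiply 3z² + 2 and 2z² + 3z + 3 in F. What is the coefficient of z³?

4

Multiply in GF(5)[z]: (3z² + 2)·(2z² + 3z + 3) = z⁴ + 4z³ + 3z² + z + 1.
Reduced: z⁴ + 4z³ + 3z² + z + 1.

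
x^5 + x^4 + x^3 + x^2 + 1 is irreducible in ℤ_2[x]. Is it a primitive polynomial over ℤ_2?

Write f(x) = x^5 + x^4 + x^3 + x^2 + 1.
|GF(2^5)^×| = 2^5 − 1 = 31. Prime factorization: 31 = 31.
f is primitive ⇔ x has order 31 in GF(2)[x]/(f), i.e. x^(31/q) ≠ 1 for each prime q | 31.
x^(1) mod f = x.
None equal 1, so x has full order 31; f is primitive.

Yes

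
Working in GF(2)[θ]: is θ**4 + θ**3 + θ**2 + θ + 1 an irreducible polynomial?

Write h(θ) = θ**4 + θ**3 + θ**2 + θ + 1.
Check for roots in GF(2): h(0) = 1; h(1) = 1.
No roots, so no linear factors.
Monic irreducibles of degree 2 over GF(2): θ**2 + θ + 1.
None of them divide h (all give nonzero remainder).
No irreducible factor of degree ≤ 2 exists, so h is irreducible over GF(2).

Yes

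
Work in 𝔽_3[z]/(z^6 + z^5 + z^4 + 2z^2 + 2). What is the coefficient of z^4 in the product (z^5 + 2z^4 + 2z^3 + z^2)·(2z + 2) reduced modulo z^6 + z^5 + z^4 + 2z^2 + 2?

Multiply in 𝔽_3[z]: (z^5 + 2z^4 + 2z^3 + z^2)·(2z + 2) = 2z^6 + 2z^4 + 2z^2.
Reduce using z^6 ≡ 2z^5 + 2z^4 + z^2 + 1 (mod z^6 + z^5 + z^4 + 2z^2 + 2).
Reduced: z^5 + z^2 + 2.

0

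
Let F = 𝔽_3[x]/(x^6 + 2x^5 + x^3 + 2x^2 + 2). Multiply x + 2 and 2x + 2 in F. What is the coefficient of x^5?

Multiply in 𝔽_3[x]: (x + 2)·(2x + 2) = 2x^2 + 1.
Reduced: 2x^2 + 1.

0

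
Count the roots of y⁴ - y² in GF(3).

3

Write f(y) = y⁴ - y².
Evaluate at each of the 3 elements of GF(3):
f(0) = 0 → root; f(1) = 0 → root; f(2) = 0 → root.
Roots: {0, 1, 2}.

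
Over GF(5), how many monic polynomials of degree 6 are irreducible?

Gauss's count: N_{5}(6) = (1/6) Σ_{d|6} μ(6/d)·5^d.
Divisors of 6: 1, 2, 3, 6; μ(6/d) for each: 1, -1, -1, 1.
Σ = 5^1 − 5^2 − 5^3 + 5^6 = 15480.
N = 15480/6 = 2580.

2580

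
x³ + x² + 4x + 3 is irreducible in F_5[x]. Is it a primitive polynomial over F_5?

Write f(x) = x³ + x² + 4x + 3.
|GF(5^3)^×| = 5^3 − 1 = 124. Prime factorization: 124 = 2^2·31.
f is primitive ⇔ x has order 124 in GF(5)[x]/(f), i.e. x^(124/q) ≠ 1 for each prime q | 124.
x^(62) mod f = 4.
x^(4) mod f = 2x² + x + 3.
None equal 1, so x has full order 124; f is primitive.

Yes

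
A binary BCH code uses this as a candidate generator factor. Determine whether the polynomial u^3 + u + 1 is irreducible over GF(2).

Yes

Write g(u) = u^3 + u + 1.
Check for roots in GF(2): g(0) = 1; g(1) = 1.
No roots. A degree-3 polynomial over a field with no linear factor is irreducible.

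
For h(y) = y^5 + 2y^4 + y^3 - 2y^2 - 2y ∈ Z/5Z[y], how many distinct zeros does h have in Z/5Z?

Evaluate at each of the 5 elements of Z/5Z:
h(0) = 0 → root; h(1) = 0 → root; h(2) = 0 → root; h(3) = 3; h(4) = 0 → root.
Roots: {0, 1, 2, 4}.

4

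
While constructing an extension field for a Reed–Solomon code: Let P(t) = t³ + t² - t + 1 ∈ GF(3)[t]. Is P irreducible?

Yes

Check for roots in GF(3): P(0) = 1; P(1) = 2; P(2) = 2.
No roots. A degree-3 polynomial over a field with no linear factor is irreducible.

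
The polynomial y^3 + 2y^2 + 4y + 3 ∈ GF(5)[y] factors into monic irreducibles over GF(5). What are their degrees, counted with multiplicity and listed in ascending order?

1, 1, 1

Write f(y) = y^3 + 2y^2 + 4y + 3.
Roots in GF(5): f(0) = 3; f(1) = 0 → root; f(2) = 2; f(3) = 0 → root; f(4) = 0 → root.
Linear factors from roots: (y + 4), (y + 2), (y + 1).
Complete factorization: f(y) = (y + 1)·(y + 2)·(y + 4).
Factor degrees with multiplicity: 1 + 1 + 1 = 3.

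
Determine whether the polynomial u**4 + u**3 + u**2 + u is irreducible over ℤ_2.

Write P(u) = u**4 + u**3 + u**2 + u.
Check for roots in ℤ_2: P(0) = 0 → root; P(1) = 0 → root.
P(0) = 0, so (u) divides P(u); P is reducible.

No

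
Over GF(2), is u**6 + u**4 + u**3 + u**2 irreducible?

Write P(u) = u**6 + u**4 + u**3 + u**2.
Check for roots in GF(2): P(0) = 0 → root; P(1) = 0 → root.
P(0) = 0, so (u) divides P(u); P is reducible.

No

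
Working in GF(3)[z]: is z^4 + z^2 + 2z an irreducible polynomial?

Write P(z) = z^4 + z^2 + 2z.
Check for roots in GF(3): P(0) = 0 → root; P(1) = 1; P(2) = 0 → root.
P(0) = 0, so (z) divides P(z); P is reducible.

No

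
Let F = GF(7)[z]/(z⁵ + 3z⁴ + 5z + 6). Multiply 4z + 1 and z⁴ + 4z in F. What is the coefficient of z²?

Multiply in GF(7)[z]: (4z + 1)·(z⁴ + 4z) = 4z⁵ + z⁴ + 2z² + 4z.
Reduce using z⁵ ≡ 4z⁴ + 2z + 1 (mod z⁵ + 3z⁴ + 5z + 6).
Reduced: 3z⁴ + 2z² + 5z + 4.

2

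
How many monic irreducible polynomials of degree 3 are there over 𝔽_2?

The number of monic irreducibles of degree 3 over GF(2) is (1/3)·Σ_{d∣3} μ(3/d) 2^d.
Divisors of 3: 1, 3; μ(3/d) for each: -1, 1.
Σ = − 2^1 + 2^3 = 6.
N = 6/3 = 2.

2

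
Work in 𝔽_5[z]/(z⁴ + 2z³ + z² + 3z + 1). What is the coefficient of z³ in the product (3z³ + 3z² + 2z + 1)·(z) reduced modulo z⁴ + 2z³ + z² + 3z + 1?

2

Multiply in 𝔽_5[z]: (3z³ + 3z² + 2z + 1)·(z) = 3z⁴ + 3z³ + 2z² + z.
Reduce using z⁴ ≡ 3z³ + 4z² + 2z + 4 (mod z⁴ + 2z³ + z² + 3z + 1).
Reduced: 2z³ + 4z² + 2z + 2.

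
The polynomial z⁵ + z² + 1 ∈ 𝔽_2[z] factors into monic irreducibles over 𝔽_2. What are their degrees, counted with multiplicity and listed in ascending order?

5

Write h(z) = z⁵ + z² + 1.
Roots in 𝔽_2: h(0) = 1; h(1) = 1.
Complete factorization: h(z) = (z⁵ + z² + 1).
Factor degrees with multiplicity: 5 = 5.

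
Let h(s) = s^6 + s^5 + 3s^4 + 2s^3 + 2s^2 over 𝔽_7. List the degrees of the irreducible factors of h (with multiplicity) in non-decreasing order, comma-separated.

Linear factors from roots: (s), (s + 5), (s + 3).
Complete factorization: h(s) = (s + 3)·(s + 5)·(s)^2·(s^2 + 2).
Factor degrees with multiplicity: 1 + 1 + 1 + 1 + 2 = 6.

1, 1, 1, 1, 2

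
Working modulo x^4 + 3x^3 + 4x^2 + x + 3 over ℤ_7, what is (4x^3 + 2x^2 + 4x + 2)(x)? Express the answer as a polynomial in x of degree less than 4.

4x^3 + 2x^2 + 5x + 2

Multiply in ℤ_7[x]: (4x^3 + 2x^2 + 4x + 2)·(x) = 4x^4 + 2x^3 + 4x^2 + 2x.
Reduce using x^4 ≡ 4x^3 + 3x^2 + 6x + 4 (mod x^4 + 3x^3 + 4x^2 + x + 3).
Reduced: 4x^3 + 2x^2 + 5x + 2.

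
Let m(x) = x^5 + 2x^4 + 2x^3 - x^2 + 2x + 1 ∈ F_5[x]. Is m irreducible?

Yes

Check for roots in F_5: m(0) = 1; m(1) = 2; m(2) = 1; m(3) = 2; m(4) = 2.
No roots, so no linear factors.
Degree-2 irreducible divisors: test the 10 monic irreducibles of degree 2 over GF(5).
None of them divide m (all give nonzero remainder).
No irreducible factor of degree ≤ 2 exists, so m is irreducible over GF(5).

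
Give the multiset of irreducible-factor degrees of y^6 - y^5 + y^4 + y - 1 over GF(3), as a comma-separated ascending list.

Write g(y) = y^6 - y^5 + y^4 + y - 1.
Roots in GF(3): g(0) = 2; g(1) = 1; g(2) = 1.
Complete factorization: g(y) = (y^2 + y - 1)·(y^4 + y^3 + y^2 + 1).
Factor degrees with multiplicity: 2 + 4 = 6.

2, 4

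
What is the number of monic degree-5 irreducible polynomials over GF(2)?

The number of monic irreducibles of degree 5 over GF(2) is (1/5)·Σ_{d∣5} μ(5/d) 2^d.
Divisors of 5: 1, 5; μ(5/d) for each: -1, 1.
Σ = − 2^1 + 2^5 = 30.
N = 30/5 = 6.

6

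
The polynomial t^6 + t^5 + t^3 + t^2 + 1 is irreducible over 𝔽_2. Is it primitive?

Write f(t) = t^6 + t^5 + t^3 + t^2 + 1.
|GF(2^6)^×| = 2^6 − 1 = 63. Prime factorization: 63 = 3^2·7.
f is primitive ⇔ t has order 63 in GF(2)[t]/(f), i.e. t^(63/q) ≠ 1 for each prime q | 63.
t^(21) mod f = t^4 + t^2 + t + 1.
t^(9) mod f = t^2 + t.
None equal 1, so t has full order 63; f is primitive.

Yes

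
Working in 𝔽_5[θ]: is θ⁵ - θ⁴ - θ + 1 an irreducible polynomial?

No

Write P(θ) = θ⁵ - θ⁴ - θ + 1.
Check for roots in 𝔽_5: P(0) = 1; P(1) = 0 → root; P(2) = 0 → root; P(3) = 0 → root; P(4) = 0 → root.
P(1) = 0, so (θ − 1) divides P(θ); P is reducible.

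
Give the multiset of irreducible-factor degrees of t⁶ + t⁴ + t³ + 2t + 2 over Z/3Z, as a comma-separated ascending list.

Write h(t) = t⁶ + t⁴ + t³ + 2t + 2.
Roots in Z/3Z: h(0) = 2; h(1) = 1; h(2) = 1.
Complete factorization: h(t) = (t⁶ + t⁴ + t³ + 2t + 2).
Factor degrees with multiplicity: 6 = 6.

6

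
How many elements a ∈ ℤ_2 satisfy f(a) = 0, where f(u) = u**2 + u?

2

Evaluate at each of the 2 elements of ℤ_2:
f(0) = 0 → root; f(1) = 0 → root.
Roots: {0, 1}.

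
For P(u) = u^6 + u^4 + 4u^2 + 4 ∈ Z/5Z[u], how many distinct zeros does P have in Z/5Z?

Evaluate at each of the 5 elements of Z/5Z:
P(0) = 4; P(1) = 0 → root; P(2) = 0 → root; P(3) = 0 → root; P(4) = 0 → root.
Roots: {1, 2, 3, 4}.

4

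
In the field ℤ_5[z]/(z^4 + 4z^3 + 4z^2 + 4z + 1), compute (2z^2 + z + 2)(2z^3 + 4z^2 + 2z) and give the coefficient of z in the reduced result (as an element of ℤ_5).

4

Multiply in ℤ_5[z]: (2z^2 + z + 2)·(2z^3 + 4z^2 + 2z) = 4z^5 + 2z^3 + 4z.
Reduce using z^4 ≡ z^3 + z^2 + z + 4 (mod z^4 + 4z^3 + 4z^2 + 4z + 1).
Reduced: 3z^2 + 4z + 1.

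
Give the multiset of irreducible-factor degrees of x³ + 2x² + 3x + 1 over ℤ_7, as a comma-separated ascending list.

Write g(x) = x³ + 2x² + 3x + 1.
Linear factors from roots: (x - 1).
Complete factorization: g(x) = (x - 1)·(x² + 3x - 1).
Factor degrees with multiplicity: 1 + 2 = 3.

1, 2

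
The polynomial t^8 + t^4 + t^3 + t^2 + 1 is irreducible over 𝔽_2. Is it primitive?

Yes

Write f(t) = t^8 + t^4 + t^3 + t^2 + 1.
|GF(2^8)^×| = 2^8 − 1 = 255. Prime factorization: 255 = 3·5·17.
f is primitive ⇔ t has order 255 in GF(2)[t]/(f), i.e. t^(255/q) ≠ 1 for each prime q | 255.
t^(85) mod f = t^7 + t^6 + t^4 + t^2 + t.
t^(51) mod f = t^3 + t.
t^(15) mod f = t^5 + t^2 + t.
None equal 1, so t has full order 255; f is primitive.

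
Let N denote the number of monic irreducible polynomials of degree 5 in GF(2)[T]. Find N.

6

x^(2^5) − x is the product of all monic irreducibles of degree dividing 5; Möbius inversion gives N = (1/5) Σ μ(5/d)·2^d.
Divisors of 5: 1, 5; μ(5/d) for each: -1, 1.
Σ = − 2^1 + 2^5 = 30.
N = 30/5 = 6.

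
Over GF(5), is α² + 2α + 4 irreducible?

Write h(α) = α² + 2α + 4.
Check for roots in GF(5): h(0) = 4; h(1) = 2; h(2) = 2; h(3) = 4; h(4) = 3.
No roots. A degree-2 polynomial over a field with no linear factor is irreducible.

Yes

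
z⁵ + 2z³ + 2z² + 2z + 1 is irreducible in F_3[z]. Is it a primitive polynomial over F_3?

No

Write f(z) = z⁵ + 2z³ + 2z² + 2z + 1.
|GF(3^5)^×| = 3^5 − 1 = 242. Prime factorization: 242 = 2·11^2.
f is primitive ⇔ z has order 242 in GF(3)[z]/(f), i.e. z^(242/q) ≠ 1 for each prime q | 242.
z^(121) mod f = 2.
z^(22) mod f = 1
Since z^(22) = 1, the order of z divides 22 < 242; not primitive.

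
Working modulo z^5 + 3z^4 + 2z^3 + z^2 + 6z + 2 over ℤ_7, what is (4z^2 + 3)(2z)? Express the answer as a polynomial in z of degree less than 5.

Multiply in ℤ_7[z]: (4z^2 + 3)·(2z) = z^3 + 6z.
Reduced: z^3 + 6z.

z^3 + 6z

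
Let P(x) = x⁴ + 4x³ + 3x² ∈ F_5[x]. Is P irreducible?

No

Check for roots in F_5: P(0) = 0 → root; P(1) = 3; P(2) = 0 → root; P(3) = 1; P(4) = 0 → root.
P(0) = 0, so (x) divides P(x); P is reducible.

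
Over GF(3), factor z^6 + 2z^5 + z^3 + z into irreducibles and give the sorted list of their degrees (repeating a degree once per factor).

Write f(z) = z^6 + 2z^5 + z^3 + z.
Roots in GF(3): f(0) = 0 → root; f(1) = 2; f(2) = 0 → root.
Linear factors from roots: (z), (z + 1).
Complete factorization: f(z) = (z)·(z + 1)·(z^2 + 2z + 2)^2.
Factor degrees with multiplicity: 1 + 1 + 2 + 2 = 6.

1, 1, 2, 2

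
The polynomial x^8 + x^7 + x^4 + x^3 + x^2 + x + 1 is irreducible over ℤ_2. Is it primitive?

No

Write f(x) = x^8 + x^7 + x^4 + x^3 + x^2 + x + 1.
|GF(2^8)^×| = 2^8 − 1 = 255. Prime factorization: 255 = 3·5·17.
f is primitive ⇔ x has order 255 in GF(2)[x]/(f), i.e. x^(255/q) ≠ 1 for each prime q | 255.
x^(85) mod f = x^7 + x^6 + x^5 + x^4 + x^3 + x + 1.
x^(51) mod f = 1
x^(15) mod f = x^7 + x^6 + x^5 + x^4 + 1.
Since x^(51) = 1, the order of x divides 51 < 255; not primitive.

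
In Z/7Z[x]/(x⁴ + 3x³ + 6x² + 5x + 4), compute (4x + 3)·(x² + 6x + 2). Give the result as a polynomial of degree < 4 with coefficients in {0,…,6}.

4x^3 + 6x^2 + 5x + 6

Multiply in Z/7Z[x]: (4x + 3)·(x² + 6x + 2) = 4x³ + 6x² + 5x + 6.
Reduced: 4x³ + 6x² + 5x + 6.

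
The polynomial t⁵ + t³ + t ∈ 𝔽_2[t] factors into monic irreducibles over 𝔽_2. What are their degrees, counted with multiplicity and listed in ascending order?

Write h(t) = t⁵ + t³ + t.
Roots in 𝔽_2: h(0) = 0 → root; h(1) = 1.
Linear factors from roots: (t).
Complete factorization: h(t) = (t)·(t² + t + 1)^2.
Factor degrees with multiplicity: 1 + 2 + 2 = 5.

1, 2, 2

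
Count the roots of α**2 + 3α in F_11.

2

Write g(α) = α**2 + 3α.
Evaluate at each of the 11 elements of F_11:
g(0) = 0 → root; g(1) = 4; g(2) = 10; g(3) = 7; g(4) = 6; g(5) = 7; g(6) = 10; g(7) = 4; g(8) = 0 → root; g(9) = 9; g(10) = 9.
Roots: {0, 8}.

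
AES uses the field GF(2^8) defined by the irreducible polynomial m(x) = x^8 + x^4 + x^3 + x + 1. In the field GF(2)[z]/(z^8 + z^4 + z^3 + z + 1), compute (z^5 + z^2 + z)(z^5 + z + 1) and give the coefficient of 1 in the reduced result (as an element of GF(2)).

Multiply in GF(2)[z]: (z^5 + z^2 + z)·(z^5 + z + 1) = z^10 + z^7 + z^5 + z^3 + z.
Reduce using z^8 ≡ z^4 + z^3 + z + 1 (mod z^8 + z^4 + z^3 + z + 1).
Reduced: z^7 + z^6 + z^2 + z.

0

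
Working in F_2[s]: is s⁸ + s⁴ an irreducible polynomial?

No

Write m(s) = s⁸ + s⁴.
Check for roots in F_2: m(0) = 0 → root; m(1) = 0 → root.
m(0) = 0, so (s) divides m(s); m is reducible.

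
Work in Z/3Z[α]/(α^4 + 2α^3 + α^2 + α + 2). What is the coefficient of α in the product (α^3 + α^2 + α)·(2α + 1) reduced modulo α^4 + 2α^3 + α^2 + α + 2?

2

Multiply in Z/3Z[α]: (α^3 + α^2 + α)·(2α + 1) = 2α^4 + α.
Reduce using α^4 ≡ α^3 + 2α^2 + 2α + 1 (mod α^4 + 2α^3 + α^2 + α + 2).
Reduced: 2α^3 + α^2 + 2α + 2.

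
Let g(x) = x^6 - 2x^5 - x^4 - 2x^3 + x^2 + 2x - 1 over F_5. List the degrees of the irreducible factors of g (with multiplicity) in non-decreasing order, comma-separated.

Roots in F_5: g(0) = 4; g(1) = 3; g(2) = 0 → root; g(3) = 2; g(4) = 2.
Linear factors from roots: (x - 2).
Complete factorization: g(x) = (x - 2)·(x^2 - 2)·(x^3 + x + 1).
Factor degrees with multiplicity: 1 + 2 + 3 = 6.

1, 2, 3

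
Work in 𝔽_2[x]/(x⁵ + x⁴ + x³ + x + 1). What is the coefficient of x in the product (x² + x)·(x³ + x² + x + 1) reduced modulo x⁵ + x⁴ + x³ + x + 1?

Multiply in 𝔽_2[x]: (x² + x)·(x³ + x² + x + 1) = x⁵ + x.
Reduce using x⁵ ≡ x⁴ + x³ + x + 1 (mod x⁵ + x⁴ + x³ + x + 1).
Reduced: x⁴ + x³ + 1.

0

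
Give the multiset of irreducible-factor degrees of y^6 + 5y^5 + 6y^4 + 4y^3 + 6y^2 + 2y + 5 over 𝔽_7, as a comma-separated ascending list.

Write h(y) = y^6 + 5y^5 + 6y^4 + 4y^3 + 6y^2 + 2y + 5.
Linear factors from roots: (y + 5), (y + 2), (y + 1).
Complete factorization: h(y) = (y + 1)·(y + 5)·(y + 2)^2·(y^2 + 2y + 2).
Factor degrees with multiplicity: 1 + 1 + 1 + 1 + 2 = 6.

1, 1, 1, 1, 2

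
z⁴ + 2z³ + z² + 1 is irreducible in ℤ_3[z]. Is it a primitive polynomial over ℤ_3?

No

Write f(z) = z⁴ + 2z³ + z² + 1.
|GF(3^4)^×| = 3^4 − 1 = 80. Prime factorization: 80 = 2^4·5.
f is primitive ⇔ z has order 80 in GF(3)[z]/(f), i.e. z^(80/q) ≠ 1 for each prime q | 80.
z^(40) mod f = 1
z^(16) mod f = z³ + z² + 2z.
Since z^(40) = 1, the order of z divides 40 < 80; not primitive.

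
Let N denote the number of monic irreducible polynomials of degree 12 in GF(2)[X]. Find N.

By the necklace-counting formula, N_2(12) = (1/12) Σ_{d|12} μ(12/d)·2^d.
Divisors of 12: 1, 2, 3, 4, 6, 12; μ(12/d) for each: 0, 1, 0, -1, -1, 1.
Σ = 2^2 − 2^4 − 2^6 + 2^12 = 4020.
N = 4020/12 = 335.

335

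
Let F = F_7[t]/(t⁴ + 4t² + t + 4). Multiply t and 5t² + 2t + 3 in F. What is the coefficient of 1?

Multiply in F_7[t]: (t)·(5t² + 2t + 3) = 5t³ + 2t² + 3t.
Reduced: 5t³ + 2t² + 3t.

0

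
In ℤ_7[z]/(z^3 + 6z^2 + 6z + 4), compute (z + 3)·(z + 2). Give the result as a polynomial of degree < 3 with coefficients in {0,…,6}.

Multiply in ℤ_7[z]: (z + 3)·(z + 2) = z^2 + 5z + 6.
Reduced: z^2 + 5z + 6.

z^2 + 5z + 6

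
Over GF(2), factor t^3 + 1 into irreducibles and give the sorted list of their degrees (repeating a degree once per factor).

Write f(t) = t^3 + 1.
Roots in GF(2): f(0) = 1; f(1) = 0 → root.
Linear factors from roots: (t + 1).
Complete factorization: f(t) = (t + 1)·(t^2 + t + 1).
Factor degrees with multiplicity: 1 + 2 = 3.

1, 2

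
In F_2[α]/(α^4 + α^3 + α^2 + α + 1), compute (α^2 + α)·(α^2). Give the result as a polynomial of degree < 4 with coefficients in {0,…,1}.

α^2 + α + 1

Multiply in F_2[α]: (α^2 + α)·(α^2) = α^4 + α^3.
Reduce using α^4 ≡ α^3 + α^2 + α + 1 (mod α^4 + α^3 + α^2 + α + 1).
Reduced: α^2 + α + 1.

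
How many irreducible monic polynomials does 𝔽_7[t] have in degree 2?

x^(7^2) − x is the product of all monic irreducibles of degree dividing 2; Möbius inversion gives N = (1/2) Σ μ(2/d)·7^d.
Divisors of 2: 1, 2; μ(2/d) for each: -1, 1.
Σ = − 7^1 + 7^2 = 42.
N = 42/2 = 21.

21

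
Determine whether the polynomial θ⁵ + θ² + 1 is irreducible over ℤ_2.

Write f(θ) = θ⁵ + θ² + 1.
Check for roots in ℤ_2: f(0) = 1; f(1) = 1.
No roots, so no linear factors.
Monic irreducibles of degree 2 over GF(2): θ² + θ + 1.
None of them divide f (all give nonzero remainder).
No irreducible factor of degree ≤ 2 exists, so f is irreducible over GF(2).

Yes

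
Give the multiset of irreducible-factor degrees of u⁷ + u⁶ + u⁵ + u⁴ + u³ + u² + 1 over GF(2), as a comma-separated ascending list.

Write g(u) = u⁷ + u⁶ + u⁵ + u⁴ + u³ + u² + 1.
Roots in GF(2): g(0) = 1; g(1) = 1.
Complete factorization: g(u) = (u⁷ + u⁶ + u⁵ + u⁴ + u³ + u² + 1).
Factor degrees with multiplicity: 7 = 7.

7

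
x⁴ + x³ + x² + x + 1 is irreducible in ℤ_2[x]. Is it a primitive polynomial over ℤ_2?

Write f(x) = x⁴ + x³ + x² + x + 1.
|GF(2^4)^×| = 2^4 − 1 = 15. Prime factorization: 15 = 3·5.
f is primitive ⇔ x has order 15 in GF(2)[x]/(f), i.e. x^(15/q) ≠ 1 for each prime q | 15.
x^(5) mod f = 1
x^(3) mod f = x³.
Since x^(5) = 1, the order of x divides 5 < 15; not primitive.

No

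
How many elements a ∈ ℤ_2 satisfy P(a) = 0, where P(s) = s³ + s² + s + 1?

Evaluate at each of the 2 elements of ℤ_2:
P(0) = 1; P(1) = 0 → root.
Roots: {1}.

1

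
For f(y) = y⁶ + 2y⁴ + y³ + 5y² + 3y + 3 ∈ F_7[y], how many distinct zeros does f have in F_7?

Evaluate at each of the 7 elements of F_7:
f(0) = 3; f(1) = 1; f(2) = 0 → root; f(3) = 2; f(4) = 0 → root; f(5) = 0 → root; f(6) = 0 → root.
Roots: {2, 4, 5, 6}.

4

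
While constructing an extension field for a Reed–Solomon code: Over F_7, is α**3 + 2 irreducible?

Yes

Write g(α) = α**3 + 2.
Check for roots in F_7: g(0) = 2; g(1) = 3; g(2) = 3; g(3) = 1; g(4) = 3; g(5) = 1; g(6) = 1.
No roots. A degree-3 polynomial over a field with no linear factor is irreducible.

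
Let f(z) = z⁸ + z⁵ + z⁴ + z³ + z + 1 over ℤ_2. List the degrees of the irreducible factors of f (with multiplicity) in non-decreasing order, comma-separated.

1, 2, 2, 3

Roots in ℤ_2: f(0) = 1; f(1) = 0 → root.
Linear factors from roots: (z + 1).
Complete factorization: f(z) = (z + 1)·(z² + z + 1)^2·(z³ + z² + 1).
Factor degrees with multiplicity: 1 + 2 + 2 + 3 = 8.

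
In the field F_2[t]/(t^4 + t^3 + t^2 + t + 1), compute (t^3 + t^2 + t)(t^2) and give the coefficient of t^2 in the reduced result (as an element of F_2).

Multiply in F_2[t]: (t^3 + t^2 + t)·(t^2) = t^5 + t^4 + t^3.
Reduce using t^4 ≡ t^3 + t^2 + t + 1 (mod t^4 + t^3 + t^2 + t + 1).
Reduced: t^2 + t.

1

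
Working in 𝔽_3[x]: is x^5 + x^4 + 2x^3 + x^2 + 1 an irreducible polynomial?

Write m(x) = x^5 + x^4 + 2x^3 + x^2 + 1.
Check for roots in 𝔽_3: m(0) = 1; m(1) = 0 → root; m(2) = 0 → root.
m(1) = 0, so (x − 1) divides m(x); m is reducible.

No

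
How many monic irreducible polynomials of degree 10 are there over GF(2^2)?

The number of monic irreducibles of degree 10 over GF(4) is (1/10)·Σ_{d∣10} μ(10/d) 4^d.
Divisors of 10: 1, 2, 5, 10; μ(10/d) for each: 1, -1, -1, 1.
Σ = 4^1 − 4^2 − 4^5 + 4^10 = 1047540.
N = 1047540/10 = 104754.

104754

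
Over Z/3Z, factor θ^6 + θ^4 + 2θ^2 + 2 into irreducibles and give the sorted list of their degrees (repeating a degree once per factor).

1, 1, 2, 2

Write f(θ) = θ^6 + θ^4 + 2θ^2 + 2.
Roots in Z/3Z: f(0) = 2; f(1) = 0 → root; f(2) = 0 → root.
Linear factors from roots: (θ + 2), (θ + 1).
Complete factorization: f(θ) = (θ + 1)·(θ + 2)·(θ^2 + 1)^2.
Factor degrees with multiplicity: 1 + 1 + 2 + 2 = 6.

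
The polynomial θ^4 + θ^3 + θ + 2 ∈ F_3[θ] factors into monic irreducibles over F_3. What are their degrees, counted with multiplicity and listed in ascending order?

Write h(θ) = θ^4 + θ^3 + θ + 2.
Roots in F_3: h(0) = 2; h(1) = 2; h(2) = 1.
Complete factorization: h(θ) = (θ^2 + 1)·(θ^2 + θ + 2).
Factor degrees with multiplicity: 2 + 2 = 4.

2, 2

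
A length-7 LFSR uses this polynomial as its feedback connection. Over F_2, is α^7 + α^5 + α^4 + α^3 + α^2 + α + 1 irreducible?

Yes

Write h(α) = α^7 + α^5 + α^4 + α^3 + α^2 + α + 1.
Check for roots in F_2: h(0) = 1; h(1) = 1.
No roots, so no linear factors.
Monic irreducibles of degree 2 over GF(2): α^2 + α + 1.
None of them divide h (all give nonzero remainder).
Monic irreducibles of degree 3 over GF(2): α^3 + α + 1, α^3 + α^2 + 1.
None of them divide h (all give nonzero remainder).
No irreducible factor of degree ≤ 3 exists, so h is irreducible over GF(2).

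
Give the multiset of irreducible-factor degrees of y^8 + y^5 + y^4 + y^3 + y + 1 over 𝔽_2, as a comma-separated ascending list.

1, 2, 2, 3

Write h(y) = y^8 + y^5 + y^4 + y^3 + y + 1.
Roots in 𝔽_2: h(0) = 1; h(1) = 0 → root.
Linear factors from roots: (y + 1).
Complete factorization: h(y) = (y + 1)·(y^2 + y + 1)^2·(y^3 + y^2 + 1).
Factor degrees with multiplicity: 1 + 2 + 2 + 3 = 8.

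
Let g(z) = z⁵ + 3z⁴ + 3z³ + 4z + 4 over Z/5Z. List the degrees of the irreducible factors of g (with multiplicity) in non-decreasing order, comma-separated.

Roots in Z/5Z: g(0) = 4; g(1) = 0 → root; g(2) = 1; g(3) = 3; g(4) = 4.
Linear factors from roots: (z + 4).
Complete factorization: g(z) = (z + 4)^2·(z³ + 2z + 4).
Factor degrees with multiplicity: 1 + 1 + 3 = 5.

1, 1, 3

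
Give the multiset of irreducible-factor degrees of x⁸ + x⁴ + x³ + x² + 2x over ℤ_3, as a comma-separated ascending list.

1, 1, 1, 1, 2, 2

Write h(x) = x⁸ + x⁴ + x³ + x² + 2x.
Roots in ℤ_3: h(0) = 0 → root; h(1) = 0 → root; h(2) = 0 → root.
Linear factors from roots: (x), (x + 2), (x + 1).
Complete factorization: h(x) = (x)·(x + 2)·(x + 1)^2·(x² + x + 2)^2.
Factor degrees with multiplicity: 1 + 1 + 1 + 1 + 2 + 2 = 8.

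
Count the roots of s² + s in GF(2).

Write P(s) = s² + s.
Evaluate at each of the 2 elements of GF(2):
P(0) = 0 → root; P(1) = 0 → root.
Roots: {0, 1}.

2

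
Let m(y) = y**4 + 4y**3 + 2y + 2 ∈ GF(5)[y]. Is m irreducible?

Check for roots in GF(5): m(0) = 2; m(1) = 4; m(2) = 4; m(3) = 2; m(4) = 2.
No roots, so no linear factors.
Degree-2 irreducible divisors: test the 10 monic irreducibles of degree 2 over GF(5).
None of them divide m (all give nonzero remainder).
No irreducible factor of degree ≤ 2 exists, so m is irreducible over GF(5).

Yes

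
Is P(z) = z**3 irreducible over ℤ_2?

No

Check for roots in ℤ_2: P(0) = 0 → root; P(1) = 1.
P(0) = 0, so (z) divides P(z); P is reducible.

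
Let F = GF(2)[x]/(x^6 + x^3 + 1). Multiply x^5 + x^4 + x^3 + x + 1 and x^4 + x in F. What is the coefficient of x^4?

Multiply in GF(2)[x]: (x^5 + x^4 + x^3 + x + 1)·(x^4 + x) = x^9 + x^8 + x^7 + x^6 + x^2 + x.
Reduce using x^6 ≡ x^3 + 1 (mod x^6 + x^3 + 1).
Reduced: x^5 + x^4 + x^3.

1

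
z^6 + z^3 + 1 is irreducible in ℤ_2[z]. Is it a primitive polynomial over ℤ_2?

No

Write f(z) = z^6 + z^3 + 1.
|GF(2^6)^×| = 2^6 − 1 = 63. Prime factorization: 63 = 3^2·7.
f is primitive ⇔ z has order 63 in GF(2)[z]/(f), i.e. z^(63/q) ≠ 1 for each prime q | 63.
z^(21) mod f = z^3.
z^(9) mod f = 1
Since z^(9) = 1, the order of z divides 9 < 63; not primitive.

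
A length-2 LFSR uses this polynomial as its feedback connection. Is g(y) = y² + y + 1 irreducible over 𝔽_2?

Check for roots in 𝔽_2: g(0) = 1; g(1) = 1.
No roots. A degree-2 polynomial over a field with no linear factor is irreducible.

Yes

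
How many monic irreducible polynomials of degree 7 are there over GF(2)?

18

By the necklace-counting formula, N_2(7) = (1/7) Σ_{d|7} μ(7/d)·2^d.
Divisors of 7: 1, 7; μ(7/d) for each: -1, 1.
Σ = − 2^1 + 2^7 = 126.
N = 126/7 = 18.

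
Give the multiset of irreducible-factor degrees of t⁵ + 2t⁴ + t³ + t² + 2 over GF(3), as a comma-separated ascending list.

Write g(t) = t⁵ + 2t⁴ + t³ + t² + 2.
Roots in GF(3): g(0) = 2; g(1) = 1; g(2) = 0 → root.
Linear factors from roots: (t + 1).
Complete factorization: g(t) = (t + 1)·(t² + 1)·(t² + t + 2).
Factor degrees with multiplicity: 1 + 2 + 2 = 5.

1, 2, 2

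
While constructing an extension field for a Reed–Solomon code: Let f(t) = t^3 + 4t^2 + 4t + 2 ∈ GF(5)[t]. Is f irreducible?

Yes

Check for roots in GF(5): f(0) = 2; f(1) = 1; f(2) = 4; f(3) = 2; f(4) = 1.
No roots. A degree-3 polynomial over a field with no linear factor is irreducible.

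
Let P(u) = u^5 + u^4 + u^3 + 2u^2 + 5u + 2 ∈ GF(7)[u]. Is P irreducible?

Check for roots in GF(7): P(0) = 2; P(1) = 5; P(2) = 6; P(3) = 1; P(4) = 5; P(5) = 4; P(6) = 5.
No roots, so no linear factors.
Degree-2 irreducible divisors: test the 21 monic irreducibles of degree 2 over GF(7).
None of them divide P (all give nonzero remainder).
No irreducible factor of degree ≤ 2 exists, so P is irreducible over GF(7).

Yes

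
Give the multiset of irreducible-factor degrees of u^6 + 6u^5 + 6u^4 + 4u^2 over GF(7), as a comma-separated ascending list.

1, 1, 1, 3

Write h(u) = u^6 + 6u^5 + 6u^4 + 4u^2.
Linear factors from roots: (u), (u + 4).
Complete factorization: h(u) = (u + 4)·(u)^2·(u^3 + 2u^2 + 5u + 1).
Factor degrees with multiplicity: 1 + 1 + 1 + 3 = 6.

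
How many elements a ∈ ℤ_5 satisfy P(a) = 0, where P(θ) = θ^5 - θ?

5

Evaluate at each of the 5 elements of ℤ_5:
P(0) = 0 → root; P(1) = 0 → root; P(2) = 0 → root; P(3) = 0 → root; P(4) = 0 → root.
Roots: {0, 1, 2, 3, 4}.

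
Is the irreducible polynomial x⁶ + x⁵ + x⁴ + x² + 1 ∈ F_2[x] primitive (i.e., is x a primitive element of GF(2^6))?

Write f(x) = x⁶ + x⁵ + x⁴ + x² + 1.
|GF(2^6)^×| = 2^6 − 1 = 63. Prime factorization: 63 = 3^2·7.
f is primitive ⇔ x has order 63 in GF(2)[x]/(f), i.e. x^(63/q) ≠ 1 for each prime q | 63.
x^(21) mod f = 1
x^(9) mod f = x³ + 1.
Since x^(21) = 1, the order of x divides 21 < 63; not primitive.

No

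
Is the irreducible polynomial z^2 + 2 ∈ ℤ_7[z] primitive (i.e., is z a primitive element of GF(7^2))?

No

Write f(z) = z^2 + 2.
|GF(7^2)^×| = 7^2 − 1 = 48. Prime factorization: 48 = 2^4·3.
f is primitive ⇔ z has order 48 in GF(7)[z]/(f), i.e. z^(48/q) ≠ 1 for each prime q | 48.
z^(24) mod f = 1
z^(16) mod f = 4.
Since z^(24) = 1, the order of z divides 24 < 48; not primitive.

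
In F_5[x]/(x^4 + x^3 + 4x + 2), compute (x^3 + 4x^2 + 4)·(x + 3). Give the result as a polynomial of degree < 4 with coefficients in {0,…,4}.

x^3 + 2x^2

Multiply in F_5[x]: (x^3 + 4x^2 + 4)·(x + 3) = x^4 + 2x^3 + 2x^2 + 4x + 2.
Reduce using x^4 ≡ 4x^3 + x + 3 (mod x^4 + x^3 + 4x + 2).
Reduced: x^3 + 2x^2.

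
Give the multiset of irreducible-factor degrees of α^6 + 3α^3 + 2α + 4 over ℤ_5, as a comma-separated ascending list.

Write g(α) = α^6 + 3α^3 + 2α + 4.
Roots in ℤ_5: g(0) = 4; g(1) = 0 → root; g(2) = 1; g(3) = 0 → root; g(4) = 0 → root.
Linear factors from roots: (α + 4), (α + 2), (α + 1).
Complete factorization: g(α) = (α + 2)·(α + 4)·(α + 1)^2·(α^2 + 2α + 3).
Factor degrees with multiplicity: 1 + 1 + 1 + 1 + 2 = 6.

1, 1, 1, 1, 2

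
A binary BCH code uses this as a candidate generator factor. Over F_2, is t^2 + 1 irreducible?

Write g(t) = t^2 + 1.
Check for roots in F_2: g(0) = 1; g(1) = 0 → root.
g(1) = 0, so (t − 1) divides g(t); g is reducible.

No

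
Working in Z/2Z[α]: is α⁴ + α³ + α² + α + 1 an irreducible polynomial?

Write P(α) = α⁴ + α³ + α² + α + 1.
Check for roots in Z/2Z: P(0) = 1; P(1) = 1.
No roots, so no linear factors.
Monic irreducibles of degree 2 over GF(2): α² + α + 1.
None of them divide P (all give nonzero remainder).
No irreducible factor of degree ≤ 2 exists, so P is irreducible over GF(2).

Yes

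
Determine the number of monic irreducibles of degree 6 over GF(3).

116

By the necklace-counting formula, N_3(6) = (1/6) Σ_{d|6} μ(6/d)·3^d.
Divisors of 6: 1, 2, 3, 6; μ(6/d) for each: 1, -1, -1, 1.
Σ = 3^1 − 3^2 − 3^3 + 3^6 = 696.
N = 696/6 = 116.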